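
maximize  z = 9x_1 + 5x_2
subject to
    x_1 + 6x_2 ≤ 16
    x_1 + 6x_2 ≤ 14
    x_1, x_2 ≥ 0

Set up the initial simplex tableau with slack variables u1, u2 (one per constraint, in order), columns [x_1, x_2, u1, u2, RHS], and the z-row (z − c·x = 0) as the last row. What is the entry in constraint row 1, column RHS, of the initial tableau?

The RHS of constraint 1 is b_1 = 16.

16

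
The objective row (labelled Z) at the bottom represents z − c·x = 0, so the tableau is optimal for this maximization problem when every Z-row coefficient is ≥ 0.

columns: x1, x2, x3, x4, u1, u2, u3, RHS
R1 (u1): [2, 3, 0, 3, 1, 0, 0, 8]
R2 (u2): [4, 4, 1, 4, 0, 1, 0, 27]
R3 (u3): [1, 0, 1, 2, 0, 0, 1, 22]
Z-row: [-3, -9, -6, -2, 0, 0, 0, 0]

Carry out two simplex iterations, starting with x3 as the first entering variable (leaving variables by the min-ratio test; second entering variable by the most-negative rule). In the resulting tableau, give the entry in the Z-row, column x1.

39/4

Ratio test on column x3 — row 1: entry 0 ≤ 0; row 2: 27/1 = 27; row 3: 22/1 = 22. Minimum is 22 at row 3 (u3 leaves); pivot element 1.
Divide row 3 by 1; eliminate column x3 from the other rows.
Second iteration: most negative Z-row entry is -9 in column x2, so x2 enters.
Ratio test on column x2 — row 1: 8/3 = 8/3; row 2: 5/4 = 5/4; row 3: entry 0 ≤ 0. Minimum is 5/4 at row 2 (u2 leaves); pivot element 4.
Divide row 2 by 4; eliminate column x2 from the other rows.
After both pivots, the entry at the Z-row, column x1 is 39/4.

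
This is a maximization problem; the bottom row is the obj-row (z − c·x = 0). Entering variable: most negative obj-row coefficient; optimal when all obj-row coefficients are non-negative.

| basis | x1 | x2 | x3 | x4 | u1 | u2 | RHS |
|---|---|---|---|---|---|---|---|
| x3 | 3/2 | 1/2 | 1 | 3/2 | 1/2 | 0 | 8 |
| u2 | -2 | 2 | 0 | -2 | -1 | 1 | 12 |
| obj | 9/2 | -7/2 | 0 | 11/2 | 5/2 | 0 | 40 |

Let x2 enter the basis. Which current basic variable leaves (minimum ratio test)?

u2

Column x2 entries and ratios — x3: 8/(1/2) = 16; u2: 12/2 = 6.
Smallest ratio is 6 in the row of u2, so u2 leaves.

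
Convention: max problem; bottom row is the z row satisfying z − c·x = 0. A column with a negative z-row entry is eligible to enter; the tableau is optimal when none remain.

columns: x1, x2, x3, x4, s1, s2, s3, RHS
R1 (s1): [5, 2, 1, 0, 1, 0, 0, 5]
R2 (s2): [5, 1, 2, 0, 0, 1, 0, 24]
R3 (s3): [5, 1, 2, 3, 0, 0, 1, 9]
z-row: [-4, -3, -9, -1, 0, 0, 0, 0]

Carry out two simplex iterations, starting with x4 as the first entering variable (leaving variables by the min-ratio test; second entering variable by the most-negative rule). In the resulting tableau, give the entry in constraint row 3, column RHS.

Ratio test on column x4 — row 1: entry 0 ≤ 0; row 2: entry 0 ≤ 0; row 3: 9/3 = 3. Minimum is 3 at row 3 (s3 leaves); pivot element 3.
Divide row 3 by 3; eliminate column x4 from the other rows.
Second iteration: most negative z-row entry is -25/3 in column x3, so x3 enters.
Ratio test on column x3 — row 1: 5/1 = 5; row 2: 24/2 = 12; row 3: 3/(2/3) = 9/2. Minimum is 9/2 at row 3 (x4 leaves); pivot element 2/3.
Divide row 3 by 2/3; eliminate column x3 from the other rows.
After both pivots, the entry at constraint row 3, column RHS is 9/2.

9/2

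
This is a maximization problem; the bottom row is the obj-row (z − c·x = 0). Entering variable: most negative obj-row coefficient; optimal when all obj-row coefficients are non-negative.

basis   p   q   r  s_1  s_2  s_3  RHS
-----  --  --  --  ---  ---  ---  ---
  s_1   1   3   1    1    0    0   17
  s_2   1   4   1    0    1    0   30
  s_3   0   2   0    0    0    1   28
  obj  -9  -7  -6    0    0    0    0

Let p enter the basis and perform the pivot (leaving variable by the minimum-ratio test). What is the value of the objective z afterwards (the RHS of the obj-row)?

153

Ratio test on column p — row 1: 17/1 = 17; row 2: 30/1 = 30; row 3: entry 0 ≤ 0. Minimum is 17 at row 1 (s_1 leaves); pivot element 1.
Pivot on row 1; the obj-row RHS becomes 0 − (-9)·17 = 153.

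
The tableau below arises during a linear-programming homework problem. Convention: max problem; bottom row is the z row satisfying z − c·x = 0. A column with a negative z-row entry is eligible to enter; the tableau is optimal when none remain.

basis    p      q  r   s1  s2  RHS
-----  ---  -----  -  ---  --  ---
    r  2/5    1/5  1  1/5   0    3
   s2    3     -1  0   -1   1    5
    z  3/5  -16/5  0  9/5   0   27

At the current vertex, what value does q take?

q is not in the basis, so in the current basic feasible solution q = 0.

0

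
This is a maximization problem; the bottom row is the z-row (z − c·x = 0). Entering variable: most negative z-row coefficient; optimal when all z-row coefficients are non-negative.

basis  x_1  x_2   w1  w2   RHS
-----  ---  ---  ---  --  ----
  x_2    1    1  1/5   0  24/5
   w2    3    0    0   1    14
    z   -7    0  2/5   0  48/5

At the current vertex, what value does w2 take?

14

w2 is basic (row 2); its value is the RHS of that row, 14.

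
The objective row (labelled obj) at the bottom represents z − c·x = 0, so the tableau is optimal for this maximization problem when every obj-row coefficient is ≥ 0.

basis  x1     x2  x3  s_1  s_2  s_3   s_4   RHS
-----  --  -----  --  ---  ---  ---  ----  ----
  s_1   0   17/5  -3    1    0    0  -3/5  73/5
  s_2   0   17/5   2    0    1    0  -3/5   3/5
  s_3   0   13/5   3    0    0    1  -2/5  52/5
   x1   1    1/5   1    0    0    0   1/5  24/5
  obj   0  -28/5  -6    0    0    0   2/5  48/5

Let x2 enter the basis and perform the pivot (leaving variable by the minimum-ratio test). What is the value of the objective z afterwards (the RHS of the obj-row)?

180/17

Ratio test on column x2 — row 1: (73/5)/(17/5) = 73/17; row 2: (3/5)/(17/5) = 3/17; row 3: (52/5)/(13/5) = 4; row 4: (24/5)/(1/5) = 24. Minimum is 3/17 at row 2 (s_2 leaves); pivot element 17/5.
Pivot on row 2; the obj-row RHS becomes 48/5 − (-28/5)·(3/17) = 180/17.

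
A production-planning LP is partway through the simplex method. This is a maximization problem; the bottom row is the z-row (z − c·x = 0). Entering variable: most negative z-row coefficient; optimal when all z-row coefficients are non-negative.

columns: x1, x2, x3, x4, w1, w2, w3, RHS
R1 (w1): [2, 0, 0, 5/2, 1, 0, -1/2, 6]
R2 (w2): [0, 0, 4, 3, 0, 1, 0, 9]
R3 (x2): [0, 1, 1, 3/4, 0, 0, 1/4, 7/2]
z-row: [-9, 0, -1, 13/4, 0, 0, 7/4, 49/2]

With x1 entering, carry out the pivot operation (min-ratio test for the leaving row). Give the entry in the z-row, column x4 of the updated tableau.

Ratio test on column x1 — row 1: 6/2 = 3; row 2: entry 0 ≤ 0; row 3: entry 0 ≤ 0. Minimum is 3 at row 1 (w1 leaves); pivot element 2.
Divide row 1 by 2; eliminate column x1 from the other rows.
z-row update in column x4: 13/4 − (-9)·(5/4) = 29/2.

29/2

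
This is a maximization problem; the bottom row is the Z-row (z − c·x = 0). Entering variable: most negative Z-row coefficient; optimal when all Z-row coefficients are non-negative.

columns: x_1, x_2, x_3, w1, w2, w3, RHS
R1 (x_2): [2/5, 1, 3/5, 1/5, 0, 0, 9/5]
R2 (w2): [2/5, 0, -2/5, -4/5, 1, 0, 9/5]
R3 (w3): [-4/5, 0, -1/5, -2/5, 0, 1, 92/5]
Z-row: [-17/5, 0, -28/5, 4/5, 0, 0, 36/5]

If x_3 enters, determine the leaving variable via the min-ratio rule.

Column x_3 entries and ratios — x_2: (9/5)/(3/5) = 3; w2: -2/5 ≤ 0, skip; w3: -1/5 ≤ 0, skip.
Smallest ratio is 3 in the row of x_2, so x_2 leaves.

x_2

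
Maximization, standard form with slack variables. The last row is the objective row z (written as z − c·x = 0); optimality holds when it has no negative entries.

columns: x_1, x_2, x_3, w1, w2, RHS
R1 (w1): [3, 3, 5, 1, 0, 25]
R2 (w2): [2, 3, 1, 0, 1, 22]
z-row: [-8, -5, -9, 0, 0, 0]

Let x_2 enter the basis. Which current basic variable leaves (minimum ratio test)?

w2

Column x_2 entries and ratios — w1: 25/3 = 25/3; w2: 22/3 = 22/3.
Smallest ratio is 22/3 in the row of w2, so w2 leaves.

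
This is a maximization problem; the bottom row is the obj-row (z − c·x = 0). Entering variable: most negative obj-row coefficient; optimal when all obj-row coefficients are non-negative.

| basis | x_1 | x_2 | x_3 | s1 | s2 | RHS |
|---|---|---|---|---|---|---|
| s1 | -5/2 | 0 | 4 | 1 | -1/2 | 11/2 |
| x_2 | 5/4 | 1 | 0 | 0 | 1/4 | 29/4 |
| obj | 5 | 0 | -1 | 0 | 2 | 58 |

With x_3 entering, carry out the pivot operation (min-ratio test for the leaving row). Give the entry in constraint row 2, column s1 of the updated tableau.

0

Ratio test on column x_3 — row 1: (11/2)/4 = 11/8; row 2: entry 0 ≤ 0. Minimum is 11/8 at row 1 (s1 leaves); pivot element 4.
Divide row 1 by 4; eliminate column x_3 from the other rows.
Row 2 update in column s1: 0 − 0·(1/4) = 0.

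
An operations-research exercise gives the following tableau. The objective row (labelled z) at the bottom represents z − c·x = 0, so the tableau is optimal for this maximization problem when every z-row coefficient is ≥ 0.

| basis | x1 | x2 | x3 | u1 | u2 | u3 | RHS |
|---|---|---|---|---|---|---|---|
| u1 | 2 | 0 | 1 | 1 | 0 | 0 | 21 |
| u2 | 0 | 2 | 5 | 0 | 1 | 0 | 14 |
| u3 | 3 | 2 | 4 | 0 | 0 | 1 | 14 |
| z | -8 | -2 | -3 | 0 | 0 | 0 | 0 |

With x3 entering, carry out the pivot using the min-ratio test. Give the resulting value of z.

Ratio test on column x3 — row 1: 21/1 = 21; row 2: 14/5 = 14/5; row 3: 14/4 = 7/2. Minimum is 14/5 at row 2 (u2 leaves); pivot element 5.
Pivot on row 2; the z-row RHS becomes 0 − (-3)·(14/5) = 42/5.

42/5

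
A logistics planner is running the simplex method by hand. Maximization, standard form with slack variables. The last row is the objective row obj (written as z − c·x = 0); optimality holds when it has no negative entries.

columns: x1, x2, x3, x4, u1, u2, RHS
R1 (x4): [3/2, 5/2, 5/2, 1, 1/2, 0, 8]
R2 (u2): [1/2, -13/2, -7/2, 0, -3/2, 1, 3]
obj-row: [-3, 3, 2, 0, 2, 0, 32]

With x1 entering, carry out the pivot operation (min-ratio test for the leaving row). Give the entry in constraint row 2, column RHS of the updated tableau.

1/3

Ratio test on column x1 — row 1: 8/(3/2) = 16/3; row 2: 3/(1/2) = 6. Minimum is 16/3 at row 1 (x4 leaves); pivot element 3/2.
Divide row 1 by 3/2; eliminate column x1 from the other rows.
Row 2 update in column RHS: 3 − (1/2)·(16/3) = 1/3.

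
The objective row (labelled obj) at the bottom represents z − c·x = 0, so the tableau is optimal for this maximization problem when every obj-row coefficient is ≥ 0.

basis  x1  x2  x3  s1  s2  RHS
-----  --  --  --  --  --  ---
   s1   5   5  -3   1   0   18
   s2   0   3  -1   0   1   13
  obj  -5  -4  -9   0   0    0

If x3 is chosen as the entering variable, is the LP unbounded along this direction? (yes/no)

yes

Every constraint-row entry in column x3 is ≤ 0, so increasing x3 is unbounded.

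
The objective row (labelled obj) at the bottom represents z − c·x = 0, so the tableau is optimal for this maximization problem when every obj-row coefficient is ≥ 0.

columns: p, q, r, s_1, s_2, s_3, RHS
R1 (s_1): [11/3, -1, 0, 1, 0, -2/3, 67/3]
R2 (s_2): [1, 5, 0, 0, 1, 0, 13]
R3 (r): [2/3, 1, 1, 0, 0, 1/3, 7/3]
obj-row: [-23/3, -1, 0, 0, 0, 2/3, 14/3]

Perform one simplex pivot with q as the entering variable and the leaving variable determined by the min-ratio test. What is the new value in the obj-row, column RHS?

Ratio test on column q — row 1: entry -1 ≤ 0; row 2: 13/5 = 13/5; row 3: (7/3)/1 = 7/3. Minimum is 7/3 at row 3 (r leaves); pivot element 1.
Divide row 3 by 1; eliminate column q from the other rows.
obj-row update in column RHS: 14/3 − (-1)·(7/3) = 7.

7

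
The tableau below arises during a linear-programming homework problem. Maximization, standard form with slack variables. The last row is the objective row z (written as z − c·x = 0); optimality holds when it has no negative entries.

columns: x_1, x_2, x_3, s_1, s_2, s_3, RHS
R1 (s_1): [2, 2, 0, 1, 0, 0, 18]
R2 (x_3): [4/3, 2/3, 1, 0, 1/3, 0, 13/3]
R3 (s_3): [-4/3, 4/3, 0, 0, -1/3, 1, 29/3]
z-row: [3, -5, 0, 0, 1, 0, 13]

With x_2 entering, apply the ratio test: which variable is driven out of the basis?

Column x_2 entries and ratios — s_1: 18/2 = 9; x_3: (13/3)/(2/3) = 13/2; s_3: (29/3)/(4/3) = 29/4.
Smallest ratio is 13/2 in the row of x_3, so x_3 leaves.

x_3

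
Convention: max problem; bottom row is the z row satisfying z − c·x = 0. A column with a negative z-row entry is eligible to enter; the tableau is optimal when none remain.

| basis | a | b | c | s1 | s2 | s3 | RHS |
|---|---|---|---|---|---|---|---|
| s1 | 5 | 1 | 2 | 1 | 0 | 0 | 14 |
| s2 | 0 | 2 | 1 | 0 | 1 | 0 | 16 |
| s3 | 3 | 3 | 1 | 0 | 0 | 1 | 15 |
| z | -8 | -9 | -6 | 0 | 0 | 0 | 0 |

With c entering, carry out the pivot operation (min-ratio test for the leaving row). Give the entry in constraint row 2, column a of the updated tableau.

-5/2

Ratio test on column c — row 1: 14/2 = 7; row 2: 16/1 = 16; row 3: 15/1 = 15. Minimum is 7 at row 1 (s1 leaves); pivot element 2.
Divide row 1 by 2; eliminate column c from the other rows.
Row 2 update in column a: 0 − 1·(5/2) = -5/2.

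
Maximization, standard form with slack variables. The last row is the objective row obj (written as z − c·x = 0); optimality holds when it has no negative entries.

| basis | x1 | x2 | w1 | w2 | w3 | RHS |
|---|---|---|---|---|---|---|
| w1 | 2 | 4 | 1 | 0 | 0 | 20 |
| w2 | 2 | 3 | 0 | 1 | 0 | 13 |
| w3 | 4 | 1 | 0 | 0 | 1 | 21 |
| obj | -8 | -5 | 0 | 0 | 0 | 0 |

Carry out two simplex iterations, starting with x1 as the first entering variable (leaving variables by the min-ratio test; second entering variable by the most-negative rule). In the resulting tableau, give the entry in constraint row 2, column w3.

-1/5

Ratio test on column x1 — row 1: 20/2 = 10; row 2: 13/2 = 13/2; row 3: 21/4 = 21/4. Minimum is 21/4 at row 3 (w3 leaves); pivot element 4.
Divide row 3 by 4; eliminate column x1 from the other rows.
Second iteration: most negative obj-row entry is -3 in column x2, so x2 enters.
Ratio test on column x2 — row 1: (19/2)/(7/2) = 19/7; row 2: (5/2)/(5/2) = 1; row 3: (21/4)/(1/4) = 21. Minimum is 1 at row 2 (w2 leaves); pivot element 5/2.
Divide row 2 by 5/2; eliminate column x2 from the other rows.
After both pivots, the entry at constraint row 2, column w3 is -1/5.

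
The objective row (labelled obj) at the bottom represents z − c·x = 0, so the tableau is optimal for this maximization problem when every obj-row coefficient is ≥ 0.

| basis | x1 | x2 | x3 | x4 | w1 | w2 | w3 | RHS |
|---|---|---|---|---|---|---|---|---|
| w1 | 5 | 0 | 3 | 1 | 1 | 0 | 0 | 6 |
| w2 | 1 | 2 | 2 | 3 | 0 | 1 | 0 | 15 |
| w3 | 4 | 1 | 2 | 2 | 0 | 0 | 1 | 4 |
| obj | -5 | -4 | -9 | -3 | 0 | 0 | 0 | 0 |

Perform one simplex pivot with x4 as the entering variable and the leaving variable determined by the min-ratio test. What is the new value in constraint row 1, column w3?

-1/2

Ratio test on column x4 — row 1: 6/1 = 6; row 2: 15/3 = 5; row 3: 4/2 = 2. Minimum is 2 at row 3 (w3 leaves); pivot element 2.
Divide row 3 by 2; eliminate column x4 from the other rows.
Row 1 update in column w3: 0 − 1·(1/2) = -1/2.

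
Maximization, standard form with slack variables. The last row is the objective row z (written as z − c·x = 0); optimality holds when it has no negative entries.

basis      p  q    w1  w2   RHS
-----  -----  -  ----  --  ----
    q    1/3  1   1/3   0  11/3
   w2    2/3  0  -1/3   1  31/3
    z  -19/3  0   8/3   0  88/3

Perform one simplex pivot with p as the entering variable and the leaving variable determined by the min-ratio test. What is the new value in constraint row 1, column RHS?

Ratio test on column p — row 1: (11/3)/(1/3) = 11; row 2: (31/3)/(2/3) = 31/2. Minimum is 11 at row 1 (q leaves); pivot element 1/3.
Divide row 1 by 1/3; eliminate column p from the other rows.
In the new row 1, the RHS entry is the old entry divided by the pivot: (11/3)/(1/3) = 11.

11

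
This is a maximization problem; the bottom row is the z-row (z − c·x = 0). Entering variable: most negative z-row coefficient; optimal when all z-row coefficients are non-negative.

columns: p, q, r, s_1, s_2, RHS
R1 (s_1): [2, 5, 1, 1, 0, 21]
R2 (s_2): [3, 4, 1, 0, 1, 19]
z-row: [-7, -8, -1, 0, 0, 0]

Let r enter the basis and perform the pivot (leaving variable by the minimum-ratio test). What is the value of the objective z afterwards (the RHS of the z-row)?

Ratio test on column r — row 1: 21/1 = 21; row 2: 19/1 = 19. Minimum is 19 at row 2 (s_2 leaves); pivot element 1.
Pivot on row 2; the z-row RHS becomes 0 − (-1)·19 = 19.

19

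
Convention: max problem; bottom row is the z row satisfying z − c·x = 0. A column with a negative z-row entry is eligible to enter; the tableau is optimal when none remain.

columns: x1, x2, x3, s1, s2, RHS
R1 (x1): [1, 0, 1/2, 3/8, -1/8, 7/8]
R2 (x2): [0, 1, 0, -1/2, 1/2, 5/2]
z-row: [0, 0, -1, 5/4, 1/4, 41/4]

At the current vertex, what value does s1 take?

0

s1 is not in the basis, so in the current basic feasible solution s1 = 0.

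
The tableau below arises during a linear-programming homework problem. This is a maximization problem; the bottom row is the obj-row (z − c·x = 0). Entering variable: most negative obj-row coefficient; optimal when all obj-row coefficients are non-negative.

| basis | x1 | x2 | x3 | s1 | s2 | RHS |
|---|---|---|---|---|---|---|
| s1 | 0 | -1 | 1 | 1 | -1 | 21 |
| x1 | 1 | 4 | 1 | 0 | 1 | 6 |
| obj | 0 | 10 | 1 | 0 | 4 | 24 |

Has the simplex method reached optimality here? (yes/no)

yes

Every obj-row coefficient is ≥ 0, so the tableau is optimal.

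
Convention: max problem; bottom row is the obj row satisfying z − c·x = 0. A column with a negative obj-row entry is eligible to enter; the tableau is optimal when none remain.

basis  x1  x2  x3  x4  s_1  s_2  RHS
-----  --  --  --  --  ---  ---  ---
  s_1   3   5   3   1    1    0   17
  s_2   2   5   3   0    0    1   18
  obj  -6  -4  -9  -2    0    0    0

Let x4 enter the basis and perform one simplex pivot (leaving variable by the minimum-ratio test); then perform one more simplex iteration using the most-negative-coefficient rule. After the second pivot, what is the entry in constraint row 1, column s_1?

1/3

Ratio test on column x4 — row 1: 17/1 = 17; row 2: entry 0 ≤ 0. Minimum is 17 at row 1 (s_1 leaves); pivot element 1.
Divide row 1 by 1; eliminate column x4 from the other rows.
Second iteration: most negative obj-row entry is -3 in column x3, so x3 enters.
Ratio test on column x3 — row 1: 17/3 = 17/3; row 2: 18/3 = 6. Minimum is 17/3 at row 1 (x4 leaves); pivot element 3.
Divide row 1 by 3; eliminate column x3 from the other rows.
After both pivots, the entry at constraint row 1, column s_1 is 1/3.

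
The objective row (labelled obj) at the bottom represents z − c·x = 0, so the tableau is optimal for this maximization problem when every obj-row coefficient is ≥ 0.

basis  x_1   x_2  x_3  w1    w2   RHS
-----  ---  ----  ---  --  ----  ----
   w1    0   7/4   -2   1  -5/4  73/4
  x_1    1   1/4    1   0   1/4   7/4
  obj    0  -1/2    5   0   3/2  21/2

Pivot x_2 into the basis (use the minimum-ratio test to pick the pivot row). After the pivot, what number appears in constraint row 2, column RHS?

7

Ratio test on column x_2 — row 1: (73/4)/(7/4) = 73/7; row 2: (7/4)/(1/4) = 7. Minimum is 7 at row 2 (x_1 leaves); pivot element 1/4.
Divide row 2 by 1/4; eliminate column x_2 from the other rows.
In the new row 2, the RHS entry is the old entry divided by the pivot: (7/4)/(1/4) = 7.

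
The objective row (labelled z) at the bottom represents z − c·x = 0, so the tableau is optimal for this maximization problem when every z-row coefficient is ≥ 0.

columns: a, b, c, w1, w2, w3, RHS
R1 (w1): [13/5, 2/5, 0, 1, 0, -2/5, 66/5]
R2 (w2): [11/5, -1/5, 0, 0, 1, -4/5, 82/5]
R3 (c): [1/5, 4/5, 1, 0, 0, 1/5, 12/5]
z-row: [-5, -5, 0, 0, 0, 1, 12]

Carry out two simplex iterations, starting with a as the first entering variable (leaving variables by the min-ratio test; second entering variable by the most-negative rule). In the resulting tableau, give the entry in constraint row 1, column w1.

2/5

Ratio test on column a — row 1: (66/5)/(13/5) = 66/13; row 2: (82/5)/(11/5) = 82/11; row 3: (12/5)/(1/5) = 12. Minimum is 66/13 at row 1 (w1 leaves); pivot element 13/5.
Divide row 1 by 13/5; eliminate column a from the other rows.
Second iteration: most negative z-row entry is -55/13 in column b, so b enters.
Ratio test on column b — row 1: (66/13)/(2/13) = 33; row 2: entry -7/13 ≤ 0; row 3: (18/13)/(10/13) = 9/5. Minimum is 9/5 at row 3 (c leaves); pivot element 10/13.
Divide row 3 by 10/13; eliminate column b from the other rows.
After both pivots, the entry at constraint row 1, column w1 is 2/5.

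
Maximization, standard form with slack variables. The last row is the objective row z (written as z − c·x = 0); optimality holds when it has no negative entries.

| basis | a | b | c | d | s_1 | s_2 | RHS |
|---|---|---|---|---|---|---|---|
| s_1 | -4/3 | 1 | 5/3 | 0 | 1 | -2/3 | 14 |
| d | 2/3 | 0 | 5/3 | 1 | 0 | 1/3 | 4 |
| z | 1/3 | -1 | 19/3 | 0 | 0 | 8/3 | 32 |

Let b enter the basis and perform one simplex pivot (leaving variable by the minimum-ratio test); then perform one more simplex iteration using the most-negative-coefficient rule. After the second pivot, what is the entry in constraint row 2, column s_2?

1/2

Ratio test on column b — row 1: 14/1 = 14; row 2: entry 0 ≤ 0. Minimum is 14 at row 1 (s_1 leaves); pivot element 1.
Divide row 1 by 1; eliminate column b from the other rows.
Second iteration: most negative z-row entry is -1 in column a, so a enters.
Ratio test on column a — row 1: entry -4/3 ≤ 0; row 2: 4/(2/3) = 6. Minimum is 6 at row 2 (d leaves); pivot element 2/3.
Divide row 2 by 2/3; eliminate column a from the other rows.
After both pivots, the entry at constraint row 2, column s_2 is 1/2.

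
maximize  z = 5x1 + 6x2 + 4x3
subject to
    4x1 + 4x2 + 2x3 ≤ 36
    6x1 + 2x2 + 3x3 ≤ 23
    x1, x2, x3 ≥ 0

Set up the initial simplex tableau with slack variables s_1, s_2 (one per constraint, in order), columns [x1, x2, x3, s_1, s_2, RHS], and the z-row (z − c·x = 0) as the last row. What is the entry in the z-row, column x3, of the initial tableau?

The z-row carries the negated objective coefficients: the x3 entry is -4.

-4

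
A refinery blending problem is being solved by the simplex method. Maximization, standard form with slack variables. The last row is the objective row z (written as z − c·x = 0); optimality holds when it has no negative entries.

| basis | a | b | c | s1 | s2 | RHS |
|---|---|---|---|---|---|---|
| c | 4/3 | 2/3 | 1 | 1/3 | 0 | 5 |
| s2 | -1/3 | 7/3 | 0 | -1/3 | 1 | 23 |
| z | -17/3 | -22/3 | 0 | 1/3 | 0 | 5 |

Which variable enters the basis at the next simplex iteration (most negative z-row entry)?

Negative z-row entries: a: -17/3, b: -22/3.
The most negative is -22/3 in column b, so b enters.

b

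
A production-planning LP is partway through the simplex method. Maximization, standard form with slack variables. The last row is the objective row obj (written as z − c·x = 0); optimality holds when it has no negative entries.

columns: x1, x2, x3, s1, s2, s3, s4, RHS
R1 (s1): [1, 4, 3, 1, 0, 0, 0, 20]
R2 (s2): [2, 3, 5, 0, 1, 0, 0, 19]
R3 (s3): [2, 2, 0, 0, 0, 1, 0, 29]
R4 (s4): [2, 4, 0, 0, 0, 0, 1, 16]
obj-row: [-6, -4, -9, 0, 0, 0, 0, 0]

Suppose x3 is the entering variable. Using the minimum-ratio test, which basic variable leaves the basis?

s2

Column x3 entries and ratios — s1: 20/3 = 20/3; s2: 19/5 = 19/5; s3: 0 ≤ 0, skip; s4: 0 ≤ 0, skip.
Smallest ratio is 19/5 in the row of s2, so s2 leaves.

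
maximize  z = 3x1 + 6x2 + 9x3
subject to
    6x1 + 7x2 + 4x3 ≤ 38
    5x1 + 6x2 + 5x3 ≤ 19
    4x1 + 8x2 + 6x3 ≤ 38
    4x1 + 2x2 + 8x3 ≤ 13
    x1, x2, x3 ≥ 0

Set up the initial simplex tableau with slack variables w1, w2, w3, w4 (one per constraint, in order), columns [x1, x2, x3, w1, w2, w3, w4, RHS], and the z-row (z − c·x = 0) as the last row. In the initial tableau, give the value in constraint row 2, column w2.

1

Slack w2 belongs to constraint 2; its column is the unit vector e_2, so the entry in row 2 is 1.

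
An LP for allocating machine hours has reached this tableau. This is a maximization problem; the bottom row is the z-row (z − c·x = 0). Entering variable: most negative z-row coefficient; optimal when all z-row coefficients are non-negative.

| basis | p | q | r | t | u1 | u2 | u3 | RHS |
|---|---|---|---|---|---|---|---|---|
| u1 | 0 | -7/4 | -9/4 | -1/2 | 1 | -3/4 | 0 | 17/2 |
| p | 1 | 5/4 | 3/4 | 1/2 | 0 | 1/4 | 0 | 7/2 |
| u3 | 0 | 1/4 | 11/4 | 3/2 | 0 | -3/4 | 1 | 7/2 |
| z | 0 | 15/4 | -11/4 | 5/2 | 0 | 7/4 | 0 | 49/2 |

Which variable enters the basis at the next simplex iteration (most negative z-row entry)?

Negative z-row entries: r: -11/4.
The most negative is -11/4 in column r, so r enters.

r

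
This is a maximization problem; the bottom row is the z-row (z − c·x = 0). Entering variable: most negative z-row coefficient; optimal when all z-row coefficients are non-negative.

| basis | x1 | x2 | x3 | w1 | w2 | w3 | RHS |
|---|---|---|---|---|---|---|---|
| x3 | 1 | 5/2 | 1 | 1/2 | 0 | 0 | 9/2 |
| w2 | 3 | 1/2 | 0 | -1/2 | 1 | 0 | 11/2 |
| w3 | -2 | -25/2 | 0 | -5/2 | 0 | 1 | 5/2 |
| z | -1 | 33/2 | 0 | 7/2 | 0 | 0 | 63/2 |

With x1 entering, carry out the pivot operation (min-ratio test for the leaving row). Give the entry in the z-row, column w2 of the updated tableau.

Ratio test on column x1 — row 1: (9/2)/1 = 9/2; row 2: (11/2)/3 = 11/6; row 3: entry -2 ≤ 0. Minimum is 11/6 at row 2 (w2 leaves); pivot element 3.
Divide row 2 by 3; eliminate column x1 from the other rows.
z-row update in column w2: 0 − (-1)·(1/3) = 1/3.

1/3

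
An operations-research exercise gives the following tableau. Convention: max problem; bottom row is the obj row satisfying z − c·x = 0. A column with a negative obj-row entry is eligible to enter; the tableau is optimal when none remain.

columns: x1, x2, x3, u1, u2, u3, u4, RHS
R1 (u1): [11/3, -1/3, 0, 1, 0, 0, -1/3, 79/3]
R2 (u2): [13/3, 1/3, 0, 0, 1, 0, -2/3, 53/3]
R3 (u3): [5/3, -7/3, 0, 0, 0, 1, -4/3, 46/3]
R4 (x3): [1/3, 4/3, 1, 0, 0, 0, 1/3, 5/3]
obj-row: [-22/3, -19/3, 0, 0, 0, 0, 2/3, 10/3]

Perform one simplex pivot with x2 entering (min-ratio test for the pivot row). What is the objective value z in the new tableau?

Ratio test on column x2 — row 1: entry -1/3 ≤ 0; row 2: (53/3)/(1/3) = 53; row 3: entry -7/3 ≤ 0; row 4: (5/3)/(4/3) = 5/4. Minimum is 5/4 at row 4 (x3 leaves); pivot element 4/3.
Pivot on row 4; the obj-row RHS becomes 10/3 − (-19/3)·(5/4) = 45/4.

45/4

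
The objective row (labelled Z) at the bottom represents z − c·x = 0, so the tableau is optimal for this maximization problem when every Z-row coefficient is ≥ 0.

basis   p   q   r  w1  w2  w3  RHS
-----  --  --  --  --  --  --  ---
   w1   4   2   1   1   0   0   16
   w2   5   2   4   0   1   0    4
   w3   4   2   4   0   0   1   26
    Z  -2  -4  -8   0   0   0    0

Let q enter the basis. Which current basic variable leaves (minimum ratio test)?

w2

Column q entries and ratios — w1: 16/2 = 8; w2: 4/2 = 2; w3: 26/2 = 13.
Smallest ratio is 2 in the row of w2, so w2 leaves.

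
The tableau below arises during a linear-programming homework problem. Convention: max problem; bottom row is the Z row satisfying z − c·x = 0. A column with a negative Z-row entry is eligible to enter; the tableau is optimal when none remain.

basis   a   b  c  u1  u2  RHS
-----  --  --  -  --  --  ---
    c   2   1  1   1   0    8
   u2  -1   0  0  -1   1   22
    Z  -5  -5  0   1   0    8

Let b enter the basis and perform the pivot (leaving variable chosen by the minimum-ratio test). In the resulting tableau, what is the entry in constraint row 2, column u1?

-1

Ratio test on column b — row 1: 8/1 = 8; row 2: entry 0 ≤ 0. Minimum is 8 at row 1 (c leaves); pivot element 1.
Divide row 1 by 1; eliminate column b from the other rows.
Row 2 update in column u1: -1 − 0·1 = -1.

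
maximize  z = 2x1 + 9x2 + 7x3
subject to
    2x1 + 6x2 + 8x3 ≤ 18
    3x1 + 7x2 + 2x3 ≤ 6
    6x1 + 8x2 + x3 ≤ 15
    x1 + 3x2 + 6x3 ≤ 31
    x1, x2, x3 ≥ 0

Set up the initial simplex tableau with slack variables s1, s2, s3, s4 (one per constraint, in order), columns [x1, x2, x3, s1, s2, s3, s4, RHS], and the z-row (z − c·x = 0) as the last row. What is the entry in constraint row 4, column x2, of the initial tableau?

Constraint 4 has coefficient 3 on x2.

3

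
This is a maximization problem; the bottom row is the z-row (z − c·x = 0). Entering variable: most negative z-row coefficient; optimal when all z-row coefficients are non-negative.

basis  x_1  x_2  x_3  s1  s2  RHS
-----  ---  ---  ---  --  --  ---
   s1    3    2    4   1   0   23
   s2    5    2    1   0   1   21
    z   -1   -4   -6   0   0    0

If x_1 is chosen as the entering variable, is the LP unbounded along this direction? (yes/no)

Column x_1 has positive entries in row(s) 1, 2, so the ratio test bounds it — not unbounded.

no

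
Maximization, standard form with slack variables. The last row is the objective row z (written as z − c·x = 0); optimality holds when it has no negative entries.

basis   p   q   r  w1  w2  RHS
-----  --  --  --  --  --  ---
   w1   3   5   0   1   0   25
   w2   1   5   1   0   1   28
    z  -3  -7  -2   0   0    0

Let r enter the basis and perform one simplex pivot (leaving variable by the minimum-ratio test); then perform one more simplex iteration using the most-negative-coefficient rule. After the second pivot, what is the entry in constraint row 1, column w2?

0

Ratio test on column r — row 1: entry 0 ≤ 0; row 2: 28/1 = 28. Minimum is 28 at row 2 (w2 leaves); pivot element 1.
Divide row 2 by 1; eliminate column r from the other rows.
Second iteration: most negative z-row entry is -1 in column p, so p enters.
Ratio test on column p — row 1: 25/3 = 25/3; row 2: 28/1 = 28. Minimum is 25/3 at row 1 (w1 leaves); pivot element 3.
Divide row 1 by 3; eliminate column p from the other rows.
After both pivots, the entry at constraint row 1, column w2 is 0.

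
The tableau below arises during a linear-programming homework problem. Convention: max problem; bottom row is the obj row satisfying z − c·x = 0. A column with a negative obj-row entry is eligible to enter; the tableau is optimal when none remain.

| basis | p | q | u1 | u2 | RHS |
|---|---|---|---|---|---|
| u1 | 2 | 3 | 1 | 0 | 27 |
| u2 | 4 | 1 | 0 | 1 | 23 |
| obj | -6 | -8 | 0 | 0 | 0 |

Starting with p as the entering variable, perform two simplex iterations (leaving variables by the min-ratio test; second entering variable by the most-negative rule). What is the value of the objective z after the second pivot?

Ratio test on column p — row 1: 27/2 = 27/2; row 2: 23/4 = 23/4. Minimum is 23/4 at row 2 (u2 leaves); pivot element 4.
Pivot on row 2; the obj-row RHS becomes 0 − (-6)·(23/4) = 69/2.
Next entering variable (most negative obj-row entry -13/2): q.
Ratio test on column q — row 1: (31/2)/(5/2) = 31/5; row 2: (23/4)/(1/4) = 23. Minimum is 31/5 at row 1 (u1 leaves); pivot element 5/2.
After the second pivot the obj-row RHS is 69/2 − (-13/2)·(31/5) = 374/5.

374/5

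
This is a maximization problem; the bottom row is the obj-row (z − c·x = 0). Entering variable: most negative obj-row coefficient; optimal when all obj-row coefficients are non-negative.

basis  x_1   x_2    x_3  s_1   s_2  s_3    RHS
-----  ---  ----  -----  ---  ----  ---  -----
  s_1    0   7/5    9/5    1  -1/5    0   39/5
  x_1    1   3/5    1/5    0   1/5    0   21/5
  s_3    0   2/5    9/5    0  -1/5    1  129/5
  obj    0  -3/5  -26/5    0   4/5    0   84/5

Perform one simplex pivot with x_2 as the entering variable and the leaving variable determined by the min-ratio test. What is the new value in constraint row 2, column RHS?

Ratio test on column x_2 — row 1: (39/5)/(7/5) = 39/7; row 2: (21/5)/(3/5) = 7; row 3: (129/5)/(2/5) = 129/2. Minimum is 39/7 at row 1 (s_1 leaves); pivot element 7/5.
Divide row 1 by 7/5; eliminate column x_2 from the other rows.
Row 2 update in column RHS: 21/5 − (3/5)·(39/7) = 6/7.

6/7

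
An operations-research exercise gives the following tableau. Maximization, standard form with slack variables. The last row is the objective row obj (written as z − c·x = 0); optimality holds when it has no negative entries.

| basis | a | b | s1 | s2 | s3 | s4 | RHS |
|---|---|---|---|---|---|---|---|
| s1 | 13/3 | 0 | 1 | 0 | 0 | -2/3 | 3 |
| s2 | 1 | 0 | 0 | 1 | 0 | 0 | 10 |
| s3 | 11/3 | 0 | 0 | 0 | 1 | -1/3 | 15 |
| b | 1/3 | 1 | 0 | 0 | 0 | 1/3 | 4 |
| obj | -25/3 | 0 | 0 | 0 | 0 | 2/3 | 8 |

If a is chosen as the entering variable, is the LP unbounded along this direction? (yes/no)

Column a has positive entries in row(s) 1, 2, 3, 4, so the ratio test bounds it — not unbounded.

no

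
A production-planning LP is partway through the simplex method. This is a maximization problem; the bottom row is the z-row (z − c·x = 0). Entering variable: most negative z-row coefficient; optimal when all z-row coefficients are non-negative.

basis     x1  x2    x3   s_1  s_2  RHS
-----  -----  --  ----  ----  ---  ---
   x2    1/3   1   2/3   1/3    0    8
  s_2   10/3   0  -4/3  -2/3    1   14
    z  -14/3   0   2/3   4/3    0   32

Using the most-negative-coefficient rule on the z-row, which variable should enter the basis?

x1

Negative z-row entries: x1: -14/3.
The most negative is -14/3 in column x1, so x1 enters.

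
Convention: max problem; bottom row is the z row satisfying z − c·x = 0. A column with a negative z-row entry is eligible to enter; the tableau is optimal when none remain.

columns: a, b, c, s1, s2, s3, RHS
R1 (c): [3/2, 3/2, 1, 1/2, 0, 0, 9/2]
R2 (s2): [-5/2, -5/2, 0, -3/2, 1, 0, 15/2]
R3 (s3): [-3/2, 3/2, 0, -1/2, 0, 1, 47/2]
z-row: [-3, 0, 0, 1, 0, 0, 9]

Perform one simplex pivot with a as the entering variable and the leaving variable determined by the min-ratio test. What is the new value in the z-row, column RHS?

18

Ratio test on column a — row 1: (9/2)/(3/2) = 3; row 2: entry -5/2 ≤ 0; row 3: entry -3/2 ≤ 0. Minimum is 3 at row 1 (c leaves); pivot element 3/2.
Divide row 1 by 3/2; eliminate column a from the other rows.
z-row update in column RHS: 9 − (-3)·3 = 18.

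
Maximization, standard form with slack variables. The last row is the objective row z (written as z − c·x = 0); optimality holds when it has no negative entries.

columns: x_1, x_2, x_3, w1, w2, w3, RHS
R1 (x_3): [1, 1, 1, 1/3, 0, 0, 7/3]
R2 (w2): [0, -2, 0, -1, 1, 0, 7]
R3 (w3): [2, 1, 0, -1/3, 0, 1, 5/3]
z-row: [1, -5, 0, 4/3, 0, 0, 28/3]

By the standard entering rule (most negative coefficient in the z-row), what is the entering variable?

Negative z-row entries: x_2: -5.
The most negative is -5 in column x_2, so x_2 enters.

x_2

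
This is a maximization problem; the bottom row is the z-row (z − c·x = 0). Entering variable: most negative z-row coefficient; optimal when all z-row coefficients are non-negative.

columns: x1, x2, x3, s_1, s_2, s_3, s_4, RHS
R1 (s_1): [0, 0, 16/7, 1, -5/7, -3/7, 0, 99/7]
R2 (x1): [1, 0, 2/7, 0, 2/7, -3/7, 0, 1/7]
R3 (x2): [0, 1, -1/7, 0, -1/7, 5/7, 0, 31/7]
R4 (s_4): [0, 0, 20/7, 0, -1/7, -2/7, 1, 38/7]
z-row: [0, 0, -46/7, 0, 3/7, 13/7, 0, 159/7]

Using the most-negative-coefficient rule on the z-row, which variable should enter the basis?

x3

Negative z-row entries: x3: -46/7.
The most negative is -46/7 in column x3, so x3 enters.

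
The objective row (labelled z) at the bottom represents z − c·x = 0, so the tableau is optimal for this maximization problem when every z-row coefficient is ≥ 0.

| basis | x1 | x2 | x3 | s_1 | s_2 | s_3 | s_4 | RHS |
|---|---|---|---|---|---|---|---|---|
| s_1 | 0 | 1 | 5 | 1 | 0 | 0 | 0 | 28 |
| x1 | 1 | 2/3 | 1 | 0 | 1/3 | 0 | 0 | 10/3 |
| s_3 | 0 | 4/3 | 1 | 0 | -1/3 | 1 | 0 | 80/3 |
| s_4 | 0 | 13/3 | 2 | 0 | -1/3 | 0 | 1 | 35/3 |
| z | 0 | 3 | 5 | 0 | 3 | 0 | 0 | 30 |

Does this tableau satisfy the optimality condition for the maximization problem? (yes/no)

yes

Every z-row coefficient is ≥ 0, so the tableau is optimal.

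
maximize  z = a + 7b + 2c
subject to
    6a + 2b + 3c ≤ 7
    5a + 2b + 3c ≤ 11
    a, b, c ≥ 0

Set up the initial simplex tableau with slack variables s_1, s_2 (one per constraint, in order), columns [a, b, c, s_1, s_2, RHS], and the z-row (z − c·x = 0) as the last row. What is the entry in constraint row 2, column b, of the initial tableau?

Constraint 2 has coefficient 2 on b.

2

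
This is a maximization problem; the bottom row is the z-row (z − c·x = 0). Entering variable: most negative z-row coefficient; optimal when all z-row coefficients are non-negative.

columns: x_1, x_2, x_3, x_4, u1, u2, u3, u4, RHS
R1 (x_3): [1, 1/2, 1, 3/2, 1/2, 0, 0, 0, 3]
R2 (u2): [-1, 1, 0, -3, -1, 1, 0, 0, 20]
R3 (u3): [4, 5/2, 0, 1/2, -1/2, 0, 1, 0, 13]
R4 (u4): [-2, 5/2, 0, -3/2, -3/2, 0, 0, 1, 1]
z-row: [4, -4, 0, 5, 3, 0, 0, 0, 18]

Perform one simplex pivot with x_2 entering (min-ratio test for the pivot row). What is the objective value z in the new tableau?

Ratio test on column x_2 — row 1: 3/(1/2) = 6; row 2: 20/1 = 20; row 3: 13/(5/2) = 26/5; row 4: 1/(5/2) = 2/5. Minimum is 2/5 at row 4 (u4 leaves); pivot element 5/2.
Pivot on row 4; the z-row RHS becomes 18 − (-4)·(2/5) = 98/5.

98/5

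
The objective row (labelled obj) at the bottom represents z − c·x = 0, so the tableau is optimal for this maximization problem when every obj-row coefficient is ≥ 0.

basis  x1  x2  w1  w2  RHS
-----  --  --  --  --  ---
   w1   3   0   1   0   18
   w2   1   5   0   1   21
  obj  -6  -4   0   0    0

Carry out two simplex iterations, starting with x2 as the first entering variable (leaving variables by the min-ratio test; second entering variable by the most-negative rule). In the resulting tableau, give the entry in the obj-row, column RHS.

Ratio test on column x2 — row 1: entry 0 ≤ 0; row 2: 21/5 = 21/5. Minimum is 21/5 at row 2 (w2 leaves); pivot element 5.
Divide row 2 by 5; eliminate column x2 from the other rows.
Second iteration: most negative obj-row entry is -26/5 in column x1, so x1 enters.
Ratio test on column x1 — row 1: 18/3 = 6; row 2: (21/5)/(1/5) = 21. Minimum is 6 at row 1 (w1 leaves); pivot element 3.
Divide row 1 by 3; eliminate column x1 from the other rows.
After both pivots, the entry at the obj-row, column RHS is 48.

48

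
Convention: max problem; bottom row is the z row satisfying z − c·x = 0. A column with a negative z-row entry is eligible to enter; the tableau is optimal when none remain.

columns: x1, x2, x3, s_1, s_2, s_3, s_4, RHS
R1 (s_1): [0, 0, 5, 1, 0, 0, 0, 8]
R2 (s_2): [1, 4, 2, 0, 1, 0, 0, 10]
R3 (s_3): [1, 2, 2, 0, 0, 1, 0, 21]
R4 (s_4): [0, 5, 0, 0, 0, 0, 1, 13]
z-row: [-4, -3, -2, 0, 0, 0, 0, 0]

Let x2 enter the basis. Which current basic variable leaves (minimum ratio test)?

s_2

Column x2 entries and ratios — s_1: 0 ≤ 0, skip; s_2: 10/4 = 5/2; s_3: 21/2 = 21/2; s_4: 13/5 = 13/5.
Smallest ratio is 5/2 in the row of s_2, so s_2 leaves.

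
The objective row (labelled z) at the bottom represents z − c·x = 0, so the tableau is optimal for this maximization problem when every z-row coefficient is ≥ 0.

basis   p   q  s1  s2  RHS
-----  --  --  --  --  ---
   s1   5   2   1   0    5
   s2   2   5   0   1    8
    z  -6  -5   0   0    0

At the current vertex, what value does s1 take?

s1 is basic (row 1); its value is the RHS of that row, 5.

5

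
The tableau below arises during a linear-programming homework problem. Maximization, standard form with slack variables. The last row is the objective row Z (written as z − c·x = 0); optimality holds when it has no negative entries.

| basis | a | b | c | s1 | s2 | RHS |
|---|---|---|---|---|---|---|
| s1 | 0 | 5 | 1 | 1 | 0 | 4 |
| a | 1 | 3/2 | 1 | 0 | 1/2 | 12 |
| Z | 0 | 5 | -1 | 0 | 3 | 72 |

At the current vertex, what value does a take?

12

a is basic (row 2); its value is the RHS of that row, 12.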